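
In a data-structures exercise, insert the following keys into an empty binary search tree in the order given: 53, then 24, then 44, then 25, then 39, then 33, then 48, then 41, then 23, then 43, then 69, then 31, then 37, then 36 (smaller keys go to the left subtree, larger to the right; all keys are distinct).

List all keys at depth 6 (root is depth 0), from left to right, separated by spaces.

53: root
24: left child of 53 (depth 1)
44: right child of 24 (depth 2)
25: left child of 44 (depth 3)
39: right child of 25 (depth 4)
33: left child of 39 (depth 5)
48: right child of 44 (depth 3)
41: right child of 39 (depth 5)
23: left child of 24 (depth 2)
43: right child of 41 (depth 6)
69: right child of 53 (depth 1)
31: left child of 33 (depth 6)
37: right child of 33 (depth 6)
36: left child of 37 (depth 7)

31 37 43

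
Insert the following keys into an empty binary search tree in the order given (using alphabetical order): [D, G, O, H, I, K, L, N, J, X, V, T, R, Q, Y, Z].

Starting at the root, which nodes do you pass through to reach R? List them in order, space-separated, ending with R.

D G O X V T R

D: root
G: right child of D (depth 1)
O: right child of G (depth 2)
H: left child of O (depth 3)
I: right child of H (depth 4)
K: right child of I (depth 5)
L: right child of K (depth 6)
N: right child of L (depth 7)
J: left child of K (depth 6)
X: right child of O (depth 3)
V: left child of X (depth 4)
T: left child of V (depth 5)
R: left child of T (depth 6)
Q: left child of R (depth 7)
Y: right child of X (depth 4)
Z: right child of Y (depth 5)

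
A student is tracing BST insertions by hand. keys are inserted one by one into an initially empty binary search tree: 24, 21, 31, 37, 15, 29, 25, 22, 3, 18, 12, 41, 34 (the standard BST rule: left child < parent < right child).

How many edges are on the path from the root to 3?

Resulting structure (node: left, right):
  24: L=21, R=31
  21: L=15, R=22
  31: L=29, R=37
  37: L=34, R=41
  15: L=3, R=18
  29: L=25, R=–
  25: L=–, R=–
  22: L=–, R=–
  3: L=–, R=12
  18: L=–, R=–
  12: L=–, R=–
  41: L=–, R=–
  34: L=–, R=–

Path to 3: 24 → 21 → 15 → 3, which is 3 edges.

3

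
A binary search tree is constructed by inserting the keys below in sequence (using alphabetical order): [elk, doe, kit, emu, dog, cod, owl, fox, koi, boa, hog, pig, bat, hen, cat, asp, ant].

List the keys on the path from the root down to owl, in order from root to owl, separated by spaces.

elk kit owl

elk: root
doe: left child of elk (depth 1)
kit: right child of elk (depth 1)
emu: left child of kit (depth 2)
dog: right child of doe (depth 2)
cod: left child of doe (depth 2)
owl: right child of kit (depth 2)
fox: right child of emu (depth 3)
koi: left child of owl (depth 3)
boa: left child of cod (depth 3)
hog: right child of fox (depth 4)
pig: right child of owl (depth 3)
bat: left child of boa (depth 4)
hen: left child of hog (depth 5)
cat: right child of boa (depth 4)
asp: left child of bat (depth 5)
ant: left child of asp (depth 6)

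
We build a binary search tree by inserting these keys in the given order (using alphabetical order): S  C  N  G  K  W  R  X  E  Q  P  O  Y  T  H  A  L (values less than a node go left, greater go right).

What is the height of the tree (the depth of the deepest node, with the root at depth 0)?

S: root
C: left child of S (depth 1)
N: right child of C (depth 2)
G: left child of N (depth 3)
K: right child of G (depth 4)
W: right child of S (depth 1)
R: right child of N (depth 3)
X: right child of W (depth 2)
E: left child of G (depth 4)
Q: left child of R (depth 4)
P: left child of Q (depth 5)
O: left child of P (depth 6)
Y: right child of X (depth 3)
T: left child of W (depth 2)
H: left child of K (depth 5)
A: left child of C (depth 2)
L: right child of K (depth 5)

The deepest node is O at depth 6.

6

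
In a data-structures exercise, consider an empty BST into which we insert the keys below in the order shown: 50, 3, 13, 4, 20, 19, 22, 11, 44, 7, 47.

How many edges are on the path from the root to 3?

1

50: root
3: left child of 50 (depth 1)
13: right child of 3 (depth 2)
4: left child of 13 (depth 3)
20: right child of 13 (depth 3)
19: left child of 20 (depth 4)
22: right child of 20 (depth 4)
11: right child of 4 (depth 4)
44: right child of 22 (depth 5)
7: left child of 11 (depth 5)
47: right child of 44 (depth 6)

Path to 3: 50 → 3, which is 1 edge.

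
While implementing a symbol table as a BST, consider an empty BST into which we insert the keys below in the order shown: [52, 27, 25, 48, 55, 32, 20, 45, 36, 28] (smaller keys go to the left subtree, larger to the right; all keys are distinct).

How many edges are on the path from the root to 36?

Insert 52: tree is empty, so 52 becomes the root.
Insert 27: 27 < 52 → go left. Place as left child of 52.
Insert 25: 25 < 52 → go left; 25 < 27 → go left. Place as left child of 27.
Insert 48: 48 < 52 → go left; 48 > 27 → go right. Place as right child of 27.
Insert 55: 55 > 52 → go right. Place as right child of 52.
Insert 32: 32 < 52 → go left; 32 > 27 → go right; 32 < 48 → go left. Place as left child of 48.
Insert 20: 20 < 52 → go left; 20 < 27 → go left; 20 < 25 → go left. Place as left child of 25.
Insert 45: 45 < 52 → go left; 45 > 27 → go right; 45 < 48 → go left; 45 > 32 → go right. Place as right child of 32.
Insert 36: 36 < 52 → go left; 36 > 27 → go right; 36 < 48 → go left; 36 > 32 → go right; 36 < 45 → go left. Place as left child of 45.
Insert 28: 28 < 52 → go left; 28 > 27 → go right; 28 < 48 → go left; 28 < 32 → go left. Place as left child of 32.

Path to 36: 52 → 27 → 48 → 32 → 45 → 36, which is 5 edges.

5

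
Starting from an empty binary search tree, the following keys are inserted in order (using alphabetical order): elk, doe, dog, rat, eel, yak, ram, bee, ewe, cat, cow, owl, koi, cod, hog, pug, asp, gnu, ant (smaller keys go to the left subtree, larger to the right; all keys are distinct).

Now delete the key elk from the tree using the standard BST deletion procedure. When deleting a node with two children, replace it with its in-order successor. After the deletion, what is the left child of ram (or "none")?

owl

elk: root
doe: left child of elk (depth 1)
dog: right child of doe (depth 2)
rat: right child of elk (depth 1)
eel: right child of dog (depth 3)
yak: right child of rat (depth 2)
ram: left child of rat (depth 2)
bee: left child of doe (depth 2)
ewe: left child of ram (depth 3)
cat: right child of bee (depth 3)
cow: right child of cat (depth 4)
owl: right child of ewe (depth 4)
koi: left child of owl (depth 5)
cod: left child of cow (depth 5)
hog: left child of koi (depth 6)
pug: right child of owl (depth 5)
asp: left child of bee (depth 3)
gnu: left child of hog (depth 7)
ant: left child of asp (depth 4)

Delete elk (two children — replace with in-order successor).
After deletion, ram's left child: owl.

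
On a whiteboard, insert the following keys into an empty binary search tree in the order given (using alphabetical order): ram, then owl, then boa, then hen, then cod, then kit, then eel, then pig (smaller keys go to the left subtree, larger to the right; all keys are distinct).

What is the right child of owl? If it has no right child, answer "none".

Insert ram: tree is empty, so ram becomes the root.
Insert owl: owl < ram → go left. Place as left child of ram.
Insert boa: boa < ram → go left; boa < owl → go left. Place as left child of owl.
Insert hen: hen < ram → go left; hen < owl → go left; hen > boa → go right. Place as right child of boa.
Insert cod: cod < ram → go left; cod < owl → go left; cod > boa → go right; cod < hen → go left. Place as left child of hen.
Insert kit: kit < ram → go left; kit < owl → go left; kit > boa → go right; kit > hen → go right. Place as right child of hen.
Insert eel: eel < ram → go left; eel < owl → go left; eel > boa → go right; eel < hen → go left; eel > cod → go right. Place as right child of cod.
Insert pig: pig < ram → go left; pig > owl → go right. Place as right child of owl.

pig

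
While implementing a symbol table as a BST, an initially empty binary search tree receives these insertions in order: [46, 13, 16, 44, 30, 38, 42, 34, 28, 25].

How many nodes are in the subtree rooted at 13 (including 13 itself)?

9

46: root
13: left child of 46 (depth 1)
16: right child of 13 (depth 2)
44: right child of 16 (depth 3)
30: left child of 44 (depth 4)
38: right child of 30 (depth 5)
42: right child of 38 (depth 6)
34: left child of 38 (depth 6)
28: left child of 30 (depth 5)
25: left child of 28 (depth 6)

Subtree rooted at 13 contains: 13, 16, 44, 30, 28, 25, 38, 34, 42 — 9 nodes.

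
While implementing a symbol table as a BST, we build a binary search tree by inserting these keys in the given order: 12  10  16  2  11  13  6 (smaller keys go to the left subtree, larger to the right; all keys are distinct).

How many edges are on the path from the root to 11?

2

Insert 12: tree is empty, so 12 becomes the root.
Insert 10: 10 < 12 → go left. Place as left child of 12.
Insert 16: 16 > 12 → go right. Place as right child of 12.
Insert 2: 2 < 12 → go left; 2 < 10 → go left. Place as left child of 10.
Insert 11: 11 < 12 → go left; 11 > 10 → go right. Place as right child of 10.
Insert 13: 13 > 12 → go right; 13 < 16 → go left. Place as left child of 16.
Insert 6: 6 < 12 → go left; 6 < 10 → go left; 6 > 2 → go right. Place as right child of 2.

Path to 11: 12 → 10 → 11, which is 2 edges.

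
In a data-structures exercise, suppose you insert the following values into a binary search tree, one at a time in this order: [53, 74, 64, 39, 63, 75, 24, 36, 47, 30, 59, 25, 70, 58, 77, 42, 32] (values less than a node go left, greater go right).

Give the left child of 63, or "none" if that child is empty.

53: root
74: right child of 53 (depth 1)
64: left child of 74 (depth 2)
39: left child of 53 (depth 1)
63: left child of 64 (depth 3)
75: right child of 74 (depth 2)
24: left child of 39 (depth 2)
36: right child of 24 (depth 3)
47: right child of 39 (depth 2)
30: left child of 36 (depth 4)
59: left child of 63 (depth 4)
25: left child of 30 (depth 5)
70: right child of 64 (depth 3)
58: left child of 59 (depth 5)
77: right child of 75 (depth 3)
42: left child of 47 (depth 3)
32: right child of 30 (depth 5)

59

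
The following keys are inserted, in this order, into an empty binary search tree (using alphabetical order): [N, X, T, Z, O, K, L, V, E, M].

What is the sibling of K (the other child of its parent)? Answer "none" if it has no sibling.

X

N: root
X: right child of N (depth 1)
T: left child of X (depth 2)
Z: right child of X (depth 2)
O: left child of T (depth 3)
K: left child of N (depth 1)
L: right child of K (depth 2)
V: right child of T (depth 3)
E: left child of K (depth 2)
M: right child of L (depth 3)

K's parent is N; the other child of N is X.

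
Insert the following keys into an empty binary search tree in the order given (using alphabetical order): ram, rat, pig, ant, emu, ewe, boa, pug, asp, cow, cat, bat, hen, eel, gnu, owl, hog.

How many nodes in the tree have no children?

7

ram: root
rat: right child of ram (depth 1)
pig: left child of ram (depth 1)
ant: left child of pig (depth 2)
emu: right child of ant (depth 3)
ewe: right child of emu (depth 4)
boa: left child of emu (depth 4)
pug: right child of pig (depth 2)
asp: left child of boa (depth 5)
cow: right child of boa (depth 5)
cat: left child of cow (depth 6)
bat: right child of asp (depth 6)
hen: right child of ewe (depth 5)
eel: right child of cow (depth 6)
gnu: left child of hen (depth 6)
owl: right child of hen (depth 6)
hog: left child of owl (depth 7)

Leaves: bat, cat, eel, gnu, hog, pug, rat — 7 in total.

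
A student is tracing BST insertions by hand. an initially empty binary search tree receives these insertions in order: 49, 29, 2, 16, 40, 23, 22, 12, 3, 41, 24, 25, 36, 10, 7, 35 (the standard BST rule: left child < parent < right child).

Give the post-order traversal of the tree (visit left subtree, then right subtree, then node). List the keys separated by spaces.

Insert 49: tree is empty, so 49 becomes the root.
Insert 29: 29 < 49 → go left. Place as left child of 49.
Insert 2: 2 < 49 → go left; 2 < 29 → go left. Place as left child of 29.
Insert 16: 16 < 49 → go left; 16 < 29 → go left; 16 > 2 → go right. Place as right child of 2.
Insert 40: 40 < 49 → go left; 40 > 29 → go right. Place as right child of 29.
Insert 23: 23 < 49 → go left; 23 < 29 → go left; 23 > 2 → go right; 23 > 16 → go right. Place as right child of 16.
Insert 22: 22 < 49 → go left; 22 < 29 → go left; 22 > 2 → go right; 22 > 16 → go right; 22 < 23 → go left. Place as left child of 23.
Insert 12: 12 < 49 → go left; 12 < 29 → go left; 12 > 2 → go right; 12 < 16 → go left. Place as left child of 16.
Insert 3: 3 < 49 → go left; 3 < 29 → go left; 3 > 2 → go right; 3 < 16 → go left; 3 < 12 → go left. Place as left child of 12.
Insert 41: 41 < 49 → go left; 41 > 29 → go right; 41 > 40 → go right. Place as right child of 40.
Insert 24: 24 < 49 → go left; 24 < 29 → go left; 24 > 2 → go right; 24 > 16 → go right; 24 > 23 → go right. Place as right child of 23.
Insert 25: 25 < 49 → go left; 25 < 29 → go left; 25 > 2 → go right; 25 > 16 → go right; 25 > 23 → go right; 25 > 24 → go right. Place as right child of 24.
Insert 36: 36 < 49 → go left; 36 > 29 → go right; 36 < 40 → go left. Place as left child of 40.
Insert 10: 10 < 49 → go left; 10 < 29 → go left; 10 > 2 → go right; 10 < 16 → go left; 10 < 12 → go left; 10 > 3 → go right. Place as right child of 3.
Insert 7: 7 < 49 → go left; 7 < 29 → go left; 7 > 2 → go right; 7 < 16 → go left; 7 < 12 → go left; 7 > 3 → go right; 7 < 10 → go left. Place as left child of 10.
Insert 35: 35 < 49 → go left; 35 > 29 → go right; 35 < 40 → go left; 35 < 36 → go left. Place as left child of 36.

7 10 3 12 22 25 24 23 16 2 35 36 41 40 29 49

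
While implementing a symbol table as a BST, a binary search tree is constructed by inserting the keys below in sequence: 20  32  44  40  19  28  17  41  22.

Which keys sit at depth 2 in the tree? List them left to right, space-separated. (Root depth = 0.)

17 28 44

Insert 20: tree is empty, so 20 becomes the root.
Insert 32: 32 > 20 → go right. Place as right child of 20.
Insert 44: 44 > 20 → go right; 44 > 32 → go right. Place as right child of 32.
Insert 40: 40 > 20 → go right; 40 > 32 → go right; 40 < 44 → go left. Place as left child of 44.
Insert 19: 19 < 20 → go left. Place as left child of 20.
Insert 28: 28 > 20 → go right; 28 < 32 → go left. Place as left child of 32.
Insert 17: 17 < 20 → go left; 17 < 19 → go left. Place as left child of 19.
Insert 41: 41 > 20 → go right; 41 > 32 → go right; 41 < 44 → go left; 41 > 40 → go right. Place as right child of 40.
Insert 22: 22 > 20 → go right; 22 < 32 → go left; 22 < 28 → go left. Place as left child of 28.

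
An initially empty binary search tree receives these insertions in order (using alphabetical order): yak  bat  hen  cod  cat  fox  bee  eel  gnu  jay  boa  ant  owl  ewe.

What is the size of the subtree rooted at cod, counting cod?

8

Insert yak: tree is empty, so yak becomes the root.
Insert bat: bat < yak → go left. Place as left child of yak.
Insert hen: hen < yak → go left; hen > bat → go right. Place as right child of bat.
Insert cod: cod < yak → go left; cod > bat → go right; cod < hen → go left. Place as left child of hen.
Insert cat: cat < yak → go left; cat > bat → go right; cat < hen → go left; cat < cod → go left. Place as left child of cod.
Insert fox: fox < yak → go left; fox > bat → go right; fox < hen → go left; fox > cod → go right. Place as right child of cod.
Insert bee: bee < yak → go left; bee > bat → go right; bee < hen → go left; bee < cod → go left; bee < cat → go left. Place as left child of cat.
Insert eel: eel < yak → go left; eel > bat → go right; eel < hen → go left; eel > cod → go right; eel < fox → go left. Place as left child of fox.
Insert gnu: gnu < yak → go left; gnu > bat → go right; gnu < hen → go left; gnu > cod → go right; gnu > fox → go right. Place as right child of fox.
Insert jay: jay < yak → go left; jay > bat → go right; jay > hen → go right. Place as right child of hen.
Insert boa: boa < yak → go left; boa > bat → go right; boa < hen → go left; boa < cod → go left; boa < cat → go left; boa > bee → go right. Place as right child of bee.
Insert ant: ant < yak → go left; ant < bat → go left. Place as left child of bat.
Insert owl: owl < yak → go left; owl > bat → go right; owl > hen → go right; owl > jay → go right. Place as right child of jay.
Insert ewe: ewe < yak → go left; ewe > bat → go right; ewe < hen → go left; ewe > cod → go right; ewe < fox → go left; ewe > eel → go right. Place as right child of eel.

Subtree rooted at cod contains: cod, cat, bee, boa, fox, eel, ewe, gnu — 8 nodes.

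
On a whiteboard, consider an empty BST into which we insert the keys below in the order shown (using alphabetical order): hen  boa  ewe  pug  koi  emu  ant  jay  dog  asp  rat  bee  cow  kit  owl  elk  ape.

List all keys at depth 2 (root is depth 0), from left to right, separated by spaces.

Insert hen: tree is empty, so hen becomes the root.
Insert boa: boa < hen → go left. Place as left child of hen.
Insert ewe: ewe < hen → go left; ewe > boa → go right. Place as right child of boa.
Insert pug: pug > hen → go right. Place as right child of hen.
Insert koi: koi > hen → go right; koi < pug → go left. Place as left child of pug.
Insert emu: emu < hen → go left; emu > boa → go right; emu < ewe → go left. Place as left child of ewe.
Insert ant: ant < hen → go left; ant < boa → go left. Place as left child of boa.
Insert jay: jay > hen → go right; jay < pug → go left; jay < koi → go left. Place as left child of koi.
Insert dog: dog < hen → go left; dog > boa → go right; dog < ewe → go left; dog < emu → go left. Place as left child of emu.
Insert asp: asp < hen → go left; asp < boa → go left; asp > ant → go right. Place as right child of ant.
Insert rat: rat > hen → go right; rat > pug → go right. Place as right child of pug.
Insert bee: bee < hen → go left; bee < boa → go left; bee > ant → go right; bee > asp → go right. Place as right child of asp.
Insert cow: cow < hen → go left; cow > boa → go right; cow < ewe → go left; cow < emu → go left; cow < dog → go left. Place as left child of dog.
Insert kit: kit > hen → go right; kit < pug → go left; kit < koi → go left; kit > jay → go right. Place as right child of jay.
Insert owl: owl > hen → go right; owl < pug → go left; owl > koi → go right. Place as right child of koi.
Insert elk: elk < hen → go left; elk > boa → go right; elk < ewe → go left; elk < emu → go left; elk > dog → go right. Place as right child of dog.
Insert ape: ape < hen → go left; ape < boa → go left; ape > ant → go right; ape < asp → go left. Place as left child of asp.

ant ewe koi rat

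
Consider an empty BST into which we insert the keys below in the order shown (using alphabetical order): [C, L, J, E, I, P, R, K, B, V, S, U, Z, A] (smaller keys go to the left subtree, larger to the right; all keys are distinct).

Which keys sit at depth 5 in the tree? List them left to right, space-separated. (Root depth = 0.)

Insert C: tree is empty, so C becomes the root.
Insert L: L > C → go right. Place as right child of C.
Insert J: J > C → go right; J < L → go left. Place as left child of L.
Insert E: E > C → go right; E < L → go left; E < J → go left. Place as left child of J.
Insert I: I > C → go right; I < L → go left; I < J → go left; I > E → go right. Place as right child of E.
Insert P: P > C → go right; P > L → go right. Place as right child of L.
Insert R: R > C → go right; R > L → go right; R > P → go right. Place as right child of P.
Insert K: K > C → go right; K < L → go left; K > J → go right. Place as right child of J.
Insert B: B < C → go left. Place as left child of C.
Insert V: V > C → go right; V > L → go right; V > P → go right; V > R → go right. Place as right child of R.
Insert S: S > C → go right; S > L → go right; S > P → go right; S > R → go right; S < V → go left. Place as left child of V.
Insert U: U > C → go right; U > L → go right; U > P → go right; U > R → go right; U < V → go left; U > S → go right. Place as right child of S.
Insert Z: Z > C → go right; Z > L → go right; Z > P → go right; Z > R → go right; Z > V → go right. Place as right child of V.
Insert A: A < C → go left; A < B → go left. Place as left child of B.

S Z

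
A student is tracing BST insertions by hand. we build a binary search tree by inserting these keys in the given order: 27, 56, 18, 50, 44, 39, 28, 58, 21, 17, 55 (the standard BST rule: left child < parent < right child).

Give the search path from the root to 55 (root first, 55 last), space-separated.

Resulting structure (node: left, right):
  27: L=18, R=56
  56: L=50, R=58
  18: L=17, R=21
  50: L=44, R=55
  44: L=39, R=–
  39: L=28, R=–
  28: L=–, R=–
  58: L=–, R=–
  21: L=–, R=–
  17: L=–, R=–
  55: L=–, R=–

27 56 50 55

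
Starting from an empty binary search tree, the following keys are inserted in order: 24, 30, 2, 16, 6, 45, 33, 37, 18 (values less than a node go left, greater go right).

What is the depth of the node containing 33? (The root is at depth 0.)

Insert 24: tree is empty, so 24 becomes the root.
Insert 30: 30 > 24 → go right. Place as right child of 24.
Insert 2: 2 < 24 → go left. Place as left child of 24.
Insert 16: 16 < 24 → go left; 16 > 2 → go right. Place as right child of 2.
Insert 6: 6 < 24 → go left; 6 > 2 → go right; 6 < 16 → go left. Place as left child of 16.
Insert 45: 45 > 24 → go right; 45 > 30 → go right. Place as right child of 30.
Insert 33: 33 > 24 → go right; 33 > 30 → go right; 33 < 45 → go left. Place as left child of 45.
Insert 37: 37 > 24 → go right; 37 > 30 → go right; 37 < 45 → go left; 37 > 33 → go right. Place as right child of 33.
Insert 18: 18 < 24 → go left; 18 > 2 → go right; 18 > 16 → go right. Place as right child of 16.

Path to 33: 24 → 30 → 45 → 33, which is 3 edges.

3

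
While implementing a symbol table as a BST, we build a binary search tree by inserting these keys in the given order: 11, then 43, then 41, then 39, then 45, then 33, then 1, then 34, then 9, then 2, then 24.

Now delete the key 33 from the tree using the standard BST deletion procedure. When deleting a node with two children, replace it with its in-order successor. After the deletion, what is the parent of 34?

Insert 11: tree is empty, so 11 becomes the root.
Insert 43: 43 > 11 → go right. Place as right child of 11.
Insert 41: 41 > 11 → go right; 41 < 43 → go left. Place as left child of 43.
Insert 39: 39 > 11 → go right; 39 < 43 → go left; 39 < 41 → go left. Place as left child of 41.
Insert 45: 45 > 11 → go right; 45 > 43 → go right. Place as right child of 43.
Insert 33: 33 > 11 → go right; 33 < 43 → go left; 33 < 41 → go left; 33 < 39 → go left. Place as left child of 39.
Insert 1: 1 < 11 → go left. Place as left child of 11.
Insert 34: 34 > 11 → go right; 34 < 43 → go left; 34 < 41 → go left; 34 < 39 → go left; 34 > 33 → go right. Place as right child of 33.
Insert 9: 9 < 11 → go left; 9 > 1 → go right. Place as right child of 1.
Insert 2: 2 < 11 → go left; 2 > 1 → go right; 2 < 9 → go left. Place as left child of 9.
Insert 24: 24 > 11 → go right; 24 < 43 → go left; 24 < 41 → go left; 24 < 39 → go left; 24 < 33 → go left. Place as left child of 33.

Delete 33 (two children — replace with in-order successor).
After deletion, 34's parent is 39.

39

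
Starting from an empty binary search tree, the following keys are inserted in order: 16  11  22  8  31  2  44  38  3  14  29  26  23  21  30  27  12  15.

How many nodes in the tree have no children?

8

16: root
11: left child of 16 (depth 1)
22: right child of 16 (depth 1)
8: left child of 11 (depth 2)
31: right child of 22 (depth 2)
2: left child of 8 (depth 3)
44: right child of 31 (depth 3)
38: left child of 44 (depth 4)
3: right child of 2 (depth 4)
14: right child of 11 (depth 2)
29: left child of 31 (depth 3)
26: left child of 29 (depth 4)
23: left child of 26 (depth 5)
21: left child of 22 (depth 2)
30: right child of 29 (depth 4)
27: right child of 26 (depth 5)
12: left child of 14 (depth 3)
15: right child of 14 (depth 3)

Leaves: 3, 12, 15, 21, 23, 27, 30, 38 — 8 in total.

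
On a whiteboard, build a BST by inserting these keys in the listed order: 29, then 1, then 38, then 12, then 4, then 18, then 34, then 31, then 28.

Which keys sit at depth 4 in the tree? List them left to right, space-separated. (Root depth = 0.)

28

29: root
1: left child of 29 (depth 1)
38: right child of 29 (depth 1)
12: right child of 1 (depth 2)
4: left child of 12 (depth 3)
18: right child of 12 (depth 3)
34: left child of 38 (depth 2)
31: left child of 34 (depth 3)
28: right child of 18 (depth 4)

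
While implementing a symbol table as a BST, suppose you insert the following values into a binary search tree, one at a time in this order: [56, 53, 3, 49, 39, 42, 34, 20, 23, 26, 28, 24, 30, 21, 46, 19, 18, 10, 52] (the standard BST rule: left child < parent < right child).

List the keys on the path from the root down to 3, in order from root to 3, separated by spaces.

56 53 3

56: root
53: left child of 56 (depth 1)
3: left child of 53 (depth 2)
49: right child of 3 (depth 3)
39: left child of 49 (depth 4)
42: right child of 39 (depth 5)
34: left child of 39 (depth 5)
20: left child of 34 (depth 6)
23: right child of 20 (depth 7)
26: right child of 23 (depth 8)
28: right child of 26 (depth 9)
24: left child of 26 (depth 9)
30: right child of 28 (depth 10)
21: left child of 23 (depth 8)
46: right child of 42 (depth 6)
19: left child of 20 (depth 7)
18: left child of 19 (depth 8)
10: left child of 18 (depth 9)
52: right child of 49 (depth 4)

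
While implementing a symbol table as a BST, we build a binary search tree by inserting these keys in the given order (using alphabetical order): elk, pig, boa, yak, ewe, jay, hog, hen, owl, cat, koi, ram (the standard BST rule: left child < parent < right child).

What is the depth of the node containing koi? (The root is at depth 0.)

5

elk: root
pig: right child of elk (depth 1)
boa: left child of elk (depth 1)
yak: right child of pig (depth 2)
ewe: left child of pig (depth 2)
jay: right child of ewe (depth 3)
hog: left child of jay (depth 4)
hen: left child of hog (depth 5)
owl: right child of jay (depth 4)
cat: right child of boa (depth 2)
koi: left child of owl (depth 5)
ram: left child of yak (depth 3)

Path to koi: elk → pig → ewe → jay → owl → koi, which is 5 edges.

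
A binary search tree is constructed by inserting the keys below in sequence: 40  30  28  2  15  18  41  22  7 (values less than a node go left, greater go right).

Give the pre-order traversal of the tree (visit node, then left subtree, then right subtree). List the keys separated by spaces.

Insert 40: tree is empty, so 40 becomes the root.
Insert 30: 30 < 40 → go left. Place as left child of 40.
Insert 28: 28 < 40 → go left; 28 < 30 → go left. Place as left child of 30.
Insert 2: 2 < 40 → go left; 2 < 30 → go left; 2 < 28 → go left. Place as left child of 28.
Insert 15: 15 < 40 → go left; 15 < 30 → go left; 15 < 28 → go left; 15 > 2 → go right. Place as right child of 2.
Insert 18: 18 < 40 → go left; 18 < 30 → go left; 18 < 28 → go left; 18 > 2 → go right; 18 > 15 → go right. Place as right child of 15.
Insert 41: 41 > 40 → go right. Place as right child of 40.
Insert 22: 22 < 40 → go left; 22 < 30 → go left; 22 < 28 → go left; 22 > 2 → go right; 22 > 15 → go right; 22 > 18 → go right. Place as right child of 18.
Insert 7: 7 < 40 → go left; 7 < 30 → go left; 7 < 28 → go left; 7 > 2 → go right; 7 < 15 → go left. Place as left child of 15.

40 30 28 2 15 7 18 22 41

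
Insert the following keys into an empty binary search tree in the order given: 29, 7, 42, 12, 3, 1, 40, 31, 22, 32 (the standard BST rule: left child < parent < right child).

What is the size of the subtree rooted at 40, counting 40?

29: root
7: left child of 29 (depth 1)
42: right child of 29 (depth 1)
12: right child of 7 (depth 2)
3: left child of 7 (depth 2)
1: left child of 3 (depth 3)
40: left child of 42 (depth 2)
31: left child of 40 (depth 3)
22: right child of 12 (depth 3)
32: right child of 31 (depth 4)

Subtree rooted at 40 contains: 40, 31, 32 — 3 nodes.

3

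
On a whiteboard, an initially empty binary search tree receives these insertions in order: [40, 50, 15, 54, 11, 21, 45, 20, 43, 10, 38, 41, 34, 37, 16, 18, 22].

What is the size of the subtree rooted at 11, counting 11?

2

40: root
50: right child of 40 (depth 1)
15: left child of 40 (depth 1)
54: right child of 50 (depth 2)
11: left child of 15 (depth 2)
21: right child of 15 (depth 2)
45: left child of 50 (depth 2)
20: left child of 21 (depth 3)
43: left child of 45 (depth 3)
10: left child of 11 (depth 3)
38: right child of 21 (depth 3)
41: left child of 43 (depth 4)
34: left child of 38 (depth 4)
37: right child of 34 (depth 5)
16: left child of 20 (depth 4)
18: right child of 16 (depth 5)
22: left child of 34 (depth 5)

Subtree rooted at 11 contains: 11, 10 — 2 nodes.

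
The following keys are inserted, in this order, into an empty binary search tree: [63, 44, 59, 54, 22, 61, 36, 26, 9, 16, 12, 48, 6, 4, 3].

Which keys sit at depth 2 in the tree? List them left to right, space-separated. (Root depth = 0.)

63: root
44: left child of 63 (depth 1)
59: right child of 44 (depth 2)
54: left child of 59 (depth 3)
22: left child of 44 (depth 2)
61: right child of 59 (depth 3)
36: right child of 22 (depth 3)
26: left child of 36 (depth 4)
9: left child of 22 (depth 3)
16: right child of 9 (depth 4)
12: left child of 16 (depth 5)
48: left child of 54 (depth 4)
6: left child of 9 (depth 4)
4: left child of 6 (depth 5)
3: left child of 4 (depth 6)

22 59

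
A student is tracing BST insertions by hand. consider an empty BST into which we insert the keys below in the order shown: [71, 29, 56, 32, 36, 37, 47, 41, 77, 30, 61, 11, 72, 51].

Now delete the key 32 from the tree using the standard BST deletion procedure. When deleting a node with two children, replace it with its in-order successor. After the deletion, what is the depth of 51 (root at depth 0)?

Insert 71: tree is empty, so 71 becomes the root.
Insert 29: 29 < 71 → go left. Place as left child of 71.
Insert 56: 56 < 71 → go left; 56 > 29 → go right. Place as right child of 29.
Insert 32: 32 < 71 → go left; 32 > 29 → go right; 32 < 56 → go left. Place as left child of 56.
Insert 36: 36 < 71 → go left; 36 > 29 → go right; 36 < 56 → go left; 36 > 32 → go right. Place as right child of 32.
Insert 37: 37 < 71 → go left; 37 > 29 → go right; 37 < 56 → go left; 37 > 32 → go right; 37 > 36 → go right. Place as right child of 36.
Insert 47: 47 < 71 → go left; 47 > 29 → go right; 47 < 56 → go left; 47 > 32 → go right; 47 > 36 → go right; 47 > 37 → go right. Place as right child of 37.
Insert 41: 41 < 71 → go left; 41 > 29 → go right; 41 < 56 → go left; 41 > 32 → go right; 41 > 36 → go right; 41 > 37 → go right; 41 < 47 → go left. Place as left child of 47.
Insert 77: 77 > 71 → go right. Place as right child of 71.
Insert 30: 30 < 71 → go left; 30 > 29 → go right; 30 < 56 → go left; 30 < 32 → go left. Place as left child of 32.
Insert 61: 61 < 71 → go left; 61 > 29 → go right; 61 > 56 → go right. Place as right child of 56.
Insert 11: 11 < 71 → go left; 11 < 29 → go left. Place as left child of 29.
Insert 72: 72 > 71 → go right; 72 < 77 → go left. Place as left child of 77.
Insert 51: 51 < 71 → go left; 51 > 29 → go right; 51 < 56 → go left; 51 > 32 → go right; 51 > 36 → go right; 51 > 37 → go right; 51 > 47 → go right. Place as right child of 47.

Delete 32 (two children — replace with in-order successor).
After deletion, path to 51: 71 → 29 → 56 → 36 → 37 → 47 → 51.

6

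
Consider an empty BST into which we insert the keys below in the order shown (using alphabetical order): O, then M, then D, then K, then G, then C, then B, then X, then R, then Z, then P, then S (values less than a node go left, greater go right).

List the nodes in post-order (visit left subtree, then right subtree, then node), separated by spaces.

Insert O: tree is empty, so O becomes the root.
Insert M: M < O → go left. Place as left child of O.
Insert D: D < O → go left; D < M → go left. Place as left child of M.
Insert K: K < O → go left; K < M → go left; K > D → go right. Place as right child of D.
Insert G: G < O → go left; G < M → go left; G > D → go right; G < K → go left. Place as left child of K.
Insert C: C < O → go left; C < M → go left; C < D → go left. Place as left child of D.
Insert B: B < O → go left; B < M → go left; B < D → go left; B < C → go left. Place as left child of C.
Insert X: X > O → go right. Place as right child of O.
Insert R: R > O → go right; R < X → go left. Place as left child of X.
Insert Z: Z > O → go right; Z > X → go right. Place as right child of X.
Insert P: P > O → go right; P < X → go left; P < R → go left. Place as left child of R.
Insert S: S > O → go right; S < X → go left; S > R → go right. Place as right child of R.

B C G K D M P S R Z X O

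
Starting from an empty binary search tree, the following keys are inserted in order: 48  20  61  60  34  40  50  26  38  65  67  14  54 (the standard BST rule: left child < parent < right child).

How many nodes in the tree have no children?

Insert 48: tree is empty, so 48 becomes the root.
Insert 20: 20 < 48 → go left. Place as left child of 48.
Insert 61: 61 > 48 → go right. Place as right child of 48.
Insert 60: 60 > 48 → go right; 60 < 61 → go left. Place as left child of 61.
Insert 34: 34 < 48 → go left; 34 > 20 → go right. Place as right child of 20.
Insert 40: 40 < 48 → go left; 40 > 20 → go right; 40 > 34 → go right. Place as right child of 34.
Insert 50: 50 > 48 → go right; 50 < 61 → go left; 50 < 60 → go left. Place as left child of 60.
Insert 26: 26 < 48 → go left; 26 > 20 → go right; 26 < 34 → go left. Place as left child of 34.
Insert 38: 38 < 48 → go left; 38 > 20 → go right; 38 > 34 → go right; 38 < 40 → go left. Place as left child of 40.
Insert 65: 65 > 48 → go right; 65 > 61 → go right. Place as right child of 61.
Insert 67: 67 > 48 → go right; 67 > 61 → go right; 67 > 65 → go right. Place as right child of 65.
Insert 14: 14 < 48 → go left; 14 < 20 → go left. Place as left child of 20.
Insert 54: 54 > 48 → go right; 54 < 61 → go left; 54 < 60 → go left; 54 > 50 → go right. Place as right child of 50.

Leaves: 14, 26, 38, 54, 67 — 5 in total.

5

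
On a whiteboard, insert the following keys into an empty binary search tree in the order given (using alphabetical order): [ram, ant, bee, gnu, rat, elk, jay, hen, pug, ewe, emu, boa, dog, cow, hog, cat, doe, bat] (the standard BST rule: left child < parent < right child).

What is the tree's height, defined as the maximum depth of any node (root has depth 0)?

8

Insert ram: tree is empty, so ram becomes the root.
Insert ant: ant < ram → go left. Place as left child of ram.
Insert bee: bee < ram → go left; bee > ant → go right. Place as right child of ant.
Insert gnu: gnu < ram → go left; gnu > ant → go right; gnu > bee → go right. Place as right child of bee.
Insert rat: rat > ram → go right. Place as right child of ram.
Insert elk: elk < ram → go left; elk > ant → go right; elk > bee → go right; elk < gnu → go left. Place as left child of gnu.
Insert jay: jay < ram → go left; jay > ant → go right; jay > bee → go right; jay > gnu → go right. Place as right child of gnu.
Insert hen: hen < ram → go left; hen > ant → go right; hen > bee → go right; hen > gnu → go right; hen < jay → go left. Place as left child of jay.
Insert pug: pug < ram → go left; pug > ant → go right; pug > bee → go right; pug > gnu → go right; pug > jay → go right. Place as right child of jay.
Insert ewe: ewe < ram → go left; ewe > ant → go right; ewe > bee → go right; ewe < gnu → go left; ewe > elk → go right. Place as right child of elk.
Insert emu: emu < ram → go left; emu > ant → go right; emu > bee → go right; emu < gnu → go left; emu > elk → go right; emu < ewe → go left. Place as left child of ewe.
Insert boa: boa < ram → go left; boa > ant → go right; boa > bee → go right; boa < gnu → go left; boa < elk → go left. Place as left child of elk.
Insert dog: dog < ram → go left; dog > ant → go right; dog > bee → go right; dog < gnu → go left; dog < elk → go left; dog > boa → go right. Place as right child of boa.
Insert cow: cow < ram → go left; cow > ant → go right; cow > bee → go right; cow < gnu → go left; cow < elk → go left; cow > boa → go right; cow < dog → go left. Place as left child of dog.
Insert hog: hog < ram → go left; hog > ant → go right; hog > bee → go right; hog > gnu → go right; hog < jay → go left; hog > hen → go right. Place as right child of hen.
Insert cat: cat < ram → go left; cat > ant → go right; cat > bee → go right; cat < gnu → go left; cat < elk → go left; cat > boa → go right; cat < dog → go left; cat < cow → go left. Place as left child of cow.
Insert doe: doe < ram → go left; doe > ant → go right; doe > bee → go right; doe < gnu → go left; doe < elk → go left; doe > boa → go right; doe < dog → go left; doe > cow → go right. Place as right child of cow.
Insert bat: bat < ram → go left; bat > ant → go right; bat < bee → go left. Place as left child of bee.

The deepest node is cat at depth 8.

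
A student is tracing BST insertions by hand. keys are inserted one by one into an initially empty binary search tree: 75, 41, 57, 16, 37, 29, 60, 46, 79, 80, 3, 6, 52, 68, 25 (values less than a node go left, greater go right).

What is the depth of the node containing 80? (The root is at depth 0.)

2

Resulting structure (node: left, right):
  75: L=41, R=79
  41: L=16, R=57
  57: L=46, R=60
  16: L=3, R=37
  37: L=29, R=–
  29: L=25, R=–
  60: L=–, R=68
  46: L=–, R=52
  79: L=–, R=80
  80: L=–, R=–
  3: L=–, R=6
  6: L=–, R=–
  52: L=–, R=–
  68: L=–, R=–
  25: L=–, R=–

Path to 80: 75 → 79 → 80, which is 2 edges.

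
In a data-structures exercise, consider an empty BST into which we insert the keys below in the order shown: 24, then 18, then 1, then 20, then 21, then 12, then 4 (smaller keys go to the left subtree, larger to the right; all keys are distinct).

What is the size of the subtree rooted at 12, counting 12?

2

Resulting structure (node: left, right):
  24: L=18, R=–
  18: L=1, R=20
  1: L=–, R=12
  20: L=–, R=21
  21: L=–, R=–
  12: L=4, R=–
  4: L=–, R=–

Subtree rooted at 12 contains: 12, 4 — 2 nodes.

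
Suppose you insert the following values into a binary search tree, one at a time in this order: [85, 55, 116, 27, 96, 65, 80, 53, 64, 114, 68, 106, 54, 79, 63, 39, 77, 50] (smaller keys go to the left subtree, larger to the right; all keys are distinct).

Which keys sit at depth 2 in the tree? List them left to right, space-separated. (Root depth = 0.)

27 65 96

Resulting structure (node: left, right):
  85: L=55, R=116
  55: L=27, R=65
  116: L=96, R=–
  27: L=–, R=53
  96: L=–, R=114
  65: L=64, R=80
  80: L=68, R=–
  53: L=39, R=54
  64: L=63, R=–
  114: L=106, R=–
  68: L=–, R=79
  106: L=–, R=–
  54: L=–, R=–
  79: L=77, R=–
  63: L=–, R=–
  39: L=–, R=50
  77: L=–, R=–
  50: L=–, R=–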